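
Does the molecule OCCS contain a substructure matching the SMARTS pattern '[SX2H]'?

Yes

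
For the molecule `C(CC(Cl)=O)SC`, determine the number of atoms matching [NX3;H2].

0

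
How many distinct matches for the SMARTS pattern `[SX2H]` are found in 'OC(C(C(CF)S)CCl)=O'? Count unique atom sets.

[SX2H] is the SMARTS for a thiol: an aliphatic sulfur with two connections, one being H.
Exactly one fragment in the molecule meets all constraints, giving 1 match.

1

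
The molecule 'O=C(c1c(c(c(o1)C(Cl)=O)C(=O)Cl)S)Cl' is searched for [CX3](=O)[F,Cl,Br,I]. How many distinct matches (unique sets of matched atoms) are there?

[CX3](=O)[F,Cl,Br,I] is the SMARTS for an acyl halide: a carbonyl carbon bonded to a halogen.
The molecule carries 3 separate instances of an acyl chloride (-C(=O)Cl) meeting every constraint; each maps to a distinct set of atoms, giving 3 matches.

3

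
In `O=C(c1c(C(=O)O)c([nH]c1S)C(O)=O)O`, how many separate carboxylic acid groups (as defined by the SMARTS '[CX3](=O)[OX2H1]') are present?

3

[CX3](=O)[OX2H1] is the SMARTS for a carboxylic acid: an sp2 carbon double-bonded to O and single-bonded to an -OH oxygen.
The molecule carries 3 separate instances of a carboxylic acid group (-C(=O)OH) meeting every constraint; each maps to a distinct set of atoms, giving 3 matches.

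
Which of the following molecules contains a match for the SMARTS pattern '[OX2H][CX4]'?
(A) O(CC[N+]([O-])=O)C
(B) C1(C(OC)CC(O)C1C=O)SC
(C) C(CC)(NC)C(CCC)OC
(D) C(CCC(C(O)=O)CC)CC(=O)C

B

[OX2H][CX4] describes a hydroxyl oxygen bound to an sp3 (X4) carbon (an aliphatic alcohol).
(A) has a methoxy ether (-OCH3) but the oxygen has H0 (ether), not H1.
(B) contains a hydroxyl group (-OH), which satisfies every atom and bond constraint.
(C) has a methoxy ether (-OCH3) but the oxygen has H0 (ether), not H1.
(D) has a carboxylic acid group (-C(=O)OH) but the -OH is on a CX3 carbonyl carbon, not a CX4 carbon.
So the answer is (B).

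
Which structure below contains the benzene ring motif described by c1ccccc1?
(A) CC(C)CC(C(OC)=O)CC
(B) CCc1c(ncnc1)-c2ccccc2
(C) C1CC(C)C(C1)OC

c1ccccc1 describes six aromatic carbons in a ring (a benzene ring).
(A) has a methyl group (-CH3) but no six-membered all-carbon aromatic ring is present.
(B) contains a phenyl ring, which satisfies every atom and bond constraint.
(C) has a methyl group (-CH3) but no six-membered all-carbon aromatic ring is present.
So the answer is (B).

B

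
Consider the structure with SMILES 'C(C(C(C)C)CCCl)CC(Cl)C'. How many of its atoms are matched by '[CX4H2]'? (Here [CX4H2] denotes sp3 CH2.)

4

The query [CX4H2] means: sp3 carbon (X4) with exactly two hydrogens.
Check the 12 heavy atoms by environment: 3× C (H3, X4) → no; 3× C (H1, X4) → no; 4× C (H2, X4) → match; 2× Cl (H0, X1) → no.
That gives 4 matching atoms.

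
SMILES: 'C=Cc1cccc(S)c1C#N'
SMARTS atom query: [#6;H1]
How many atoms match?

Check the 11 heavy atoms by environment: 3× c (aromatic, H0) → no; 3× c (aromatic, H1) → match; 1× C (H1) → match; 1× C (H2) → no; 1× S (H1) → no; 1× C (H0) → no; 1× N (H0) → no.
Summing the matching environments: 3 + 1 = 4 matching atoms.

4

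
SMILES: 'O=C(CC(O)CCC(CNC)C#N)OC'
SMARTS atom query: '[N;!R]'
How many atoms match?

The query [N;!R] means: aliphatic nitrogen not in a ring.
Check the 15 heavy atoms by environment: 10× C (acyclic) → no; 3× O (acyclic) → no; 2× N (acyclic) → match.
That gives 2 matching atoms.

2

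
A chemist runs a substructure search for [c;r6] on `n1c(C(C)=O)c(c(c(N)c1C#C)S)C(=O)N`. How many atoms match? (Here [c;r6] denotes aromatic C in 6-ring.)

Check the 16 heavy atoms by environment: 1× n (aromatic, in 6-ring) → no; 5× c (aromatic, in 6-ring) → match; 2× N (acyclic) → no; 5× C (acyclic) → no; 2× O (acyclic) → no; 1× S (acyclic) → no.
That gives 5 matching atoms.

5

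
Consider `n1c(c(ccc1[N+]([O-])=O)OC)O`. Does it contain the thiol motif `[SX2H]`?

No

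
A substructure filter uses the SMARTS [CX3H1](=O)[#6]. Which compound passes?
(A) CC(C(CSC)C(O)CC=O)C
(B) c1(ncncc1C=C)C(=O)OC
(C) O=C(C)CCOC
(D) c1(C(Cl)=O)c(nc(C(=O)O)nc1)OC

A

[CX3H1](=O)[#6] describes an sp2 carbon with one H, double-bonded to O and single-bonded to carbon (an aldehyde).
(A) contains an aldehyde (-CHO), which satisfies every atom and bond constraint.
(B) has a methyl-ester group (-C(=O)OCH3) but the carbonyl carbon has H0, not H1.
(C) has an acetyl/ketone group (-C(=O)CH3) but the carbonyl carbon has H0 (two carbon neighbours), not H1.
(D) has a carboxylic acid group (-C(=O)OH) but the carbonyl carbon has H0 and is bonded to O, not H1.
So the answer is (A).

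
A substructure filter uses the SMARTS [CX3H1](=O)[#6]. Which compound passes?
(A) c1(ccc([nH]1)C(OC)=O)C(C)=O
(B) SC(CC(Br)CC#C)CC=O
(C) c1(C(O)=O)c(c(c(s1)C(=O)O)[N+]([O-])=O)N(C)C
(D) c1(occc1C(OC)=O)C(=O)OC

B

[CX3H1](=O)[#6] describes an sp2 carbon with one H, double-bonded to O and single-bonded to carbon (an aldehyde).
(A) has a methyl-ester group (-C(=O)OCH3) but the carbonyl carbon has H0, not H1.
(B) contains an aldehyde (-CHO), which satisfies every atom and bond constraint.
(C) has a carboxylic acid group (-C(=O)OH) but the carbonyl carbon has H0 and is bonded to O, not H1.
(D) has a methyl-ester group (-C(=O)OCH3) but the carbonyl carbon has H0, not H1.
So the answer is (B).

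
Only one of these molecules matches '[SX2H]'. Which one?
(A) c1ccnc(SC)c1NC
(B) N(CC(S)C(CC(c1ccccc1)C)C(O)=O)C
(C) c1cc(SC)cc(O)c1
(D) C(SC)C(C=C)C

B

[SX2H] describes an aliphatic sulfur with two connections, one being H (a thiol).
(A) has a methylthio ether (-SCH3) but the sulfur has H0 (bonded to two carbons), not H1.
(B) contains a thiol (-SH), which satisfies every atom and bond constraint.
(C) has a hydroxyl group (-OH) but it is an -OH, not an -SH.
(D) has a methylthio ether (-SCH3) but the sulfur has H0 (bonded to two carbons), not H1.
So the answer is (B).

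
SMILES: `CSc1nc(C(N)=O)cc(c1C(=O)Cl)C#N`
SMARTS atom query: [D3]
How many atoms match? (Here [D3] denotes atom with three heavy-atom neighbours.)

6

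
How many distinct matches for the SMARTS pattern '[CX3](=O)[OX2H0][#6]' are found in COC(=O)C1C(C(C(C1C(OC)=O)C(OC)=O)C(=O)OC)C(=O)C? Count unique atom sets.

[CX3](=O)[OX2H0][#6] is the SMARTS for an ester: a carbonyl carbon bonded to an oxygen that is itself bonded to carbon (no H on that O).
The molecule carries 4 separate instances of a methyl-ester group (-C(=O)OCH3) meeting every constraint; each maps to a distinct set of atoms, giving 4 matches.

4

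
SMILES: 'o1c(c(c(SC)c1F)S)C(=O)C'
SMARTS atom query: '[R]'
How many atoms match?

5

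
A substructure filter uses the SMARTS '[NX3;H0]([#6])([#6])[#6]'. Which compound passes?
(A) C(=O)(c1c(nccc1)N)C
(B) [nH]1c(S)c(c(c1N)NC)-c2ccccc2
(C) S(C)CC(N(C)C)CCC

C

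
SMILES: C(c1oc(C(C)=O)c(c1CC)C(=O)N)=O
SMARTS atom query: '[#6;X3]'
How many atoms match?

The query [#6;X3] means: any carbon (aromatic or not) with three total connections.
Check the 15 heavy atoms by environment: 1× o (aromatic, X2) → no; 4× c (aromatic, X3) → match; 3× C (X3) → match; 3× O (X1) → no; 1× N (X3) → no; 3× C (X4) → no.
Summing the matching environments: 4 + 3 = 7 matching atoms.

7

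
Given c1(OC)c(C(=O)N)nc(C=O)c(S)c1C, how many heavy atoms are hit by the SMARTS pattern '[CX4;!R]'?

2

The query [CX4;!R] means: aliphatic carbon with four total connections, not in a ring.
Check the 15 heavy atoms by environment: 1× n (aromatic, X2, in 6-ring) → no; 5× c (aromatic, X3, in 6-ring) → no; 1× O (X2, acyclic) → no; 2× C (X4, acyclic) → match; 2× C (X3, acyclic) → no; 2× O (X1, acyclic) → no; 1× S (X2, acyclic) → no; 1× N (X3, acyclic) → no.
That gives 2 matching atoms.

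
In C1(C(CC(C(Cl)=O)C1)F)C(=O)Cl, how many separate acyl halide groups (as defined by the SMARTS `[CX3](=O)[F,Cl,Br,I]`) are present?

[CX3](=O)[F,Cl,Br,I] is the SMARTS for an acyl halide: a carbonyl carbon bonded to a halogen.
The molecule carries 2 separate instances of an acyl chloride (-C(=O)Cl) meeting every constraint; each maps to a distinct set of atoms, giving 2 matches.

2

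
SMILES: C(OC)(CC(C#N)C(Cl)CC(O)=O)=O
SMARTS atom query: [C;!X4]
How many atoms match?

3

The query [C;!X4] means: aliphatic carbon that does not have four total connections.
Check the 14 heavy atoms by environment: 5× C (X4) → no; 1× Cl (X1) → no; 2× C (X3) → match; 2× O (X1) → no; 2× O (X2) → no; 1× C (X2) → match; 1× N (X1) → no.
Summing the matching environments: 2 + 1 = 3 matching atoms.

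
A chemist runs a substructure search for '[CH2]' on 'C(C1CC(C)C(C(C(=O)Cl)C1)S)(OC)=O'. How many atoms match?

The query [CH2] means: aliphatic carbon with exactly two hydrogens.
Check the 15 heavy atoms by environment: 2× C (H2) → match; 4× C (H1) → no; 2× C (H3) → no; 1× S (H1) → no; 2× C (H0) → no; 3× O (H0) → no; 1× Cl (H0) → no.
That gives 2 matching atoms.

2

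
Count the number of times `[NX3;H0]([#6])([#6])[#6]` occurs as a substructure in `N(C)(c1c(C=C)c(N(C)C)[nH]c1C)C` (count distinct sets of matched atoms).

2

[NX3;H0]([#6])([#6])[#6] is the SMARTS for a tertiary amine: a trivalent nitrogen with no H, bonded to three carbons.
The molecule carries 2 separate instances of a dimethylamino group (-N(CH3)2) meeting every constraint; each maps to a distinct set of atoms, giving 2 matches.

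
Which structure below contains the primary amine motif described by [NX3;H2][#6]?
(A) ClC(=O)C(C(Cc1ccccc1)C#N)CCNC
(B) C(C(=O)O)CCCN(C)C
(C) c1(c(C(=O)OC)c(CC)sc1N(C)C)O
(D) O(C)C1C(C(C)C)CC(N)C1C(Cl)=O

[NX3;H2][#6] describes a trivalent nitrogen with two H attached to carbon (a primary amine).
(A) has a nitrile (-C#N) but the nitrogen is NX1 (triple-bonded), not NX3 with two H.
(B) has a dimethylamino group (-N(CH3)2) but the nitrogen has H0, not H2.
(C) has a dimethylamino group (-N(CH3)2) but the nitrogen has H0, not H2.
(D) contains a primary amino group (-NH2), which satisfies every atom and bond constraint.
So the answer is (D).

D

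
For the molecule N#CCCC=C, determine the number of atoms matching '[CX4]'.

The query [CX4] means: C with X4: aliphatic carbon with exactly 4 total connections (bonds + H).
Check the 6 heavy atoms by environment: 2× C (X4) → match; 2× C (X3) → no; 1× C (X2) → no; 1× N (X1) → no.
That gives 2 matching atoms.

2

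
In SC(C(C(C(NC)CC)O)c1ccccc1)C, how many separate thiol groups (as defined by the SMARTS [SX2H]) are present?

[SX2H] is the SMARTS for a thiol: an aliphatic sulfur with two connections, one being H.
Exactly one fragment in the molecule meets all constraints, giving 1 match.

1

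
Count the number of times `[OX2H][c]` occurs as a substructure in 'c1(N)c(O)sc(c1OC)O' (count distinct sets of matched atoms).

2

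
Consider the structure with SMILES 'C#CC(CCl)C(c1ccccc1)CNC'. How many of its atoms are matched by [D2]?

The query [D2] means: atom with exactly two heavy-atom neighbours.
Check the 15 heavy atoms by environment: 3× C (D2) → match; 2× C (D3) → no; 1× c (aromatic, D3) → no; 5× c (aromatic, D2) → match; 1× N (D2) → match; 2× C (D1) → no; 1× Cl (D1) → no.
Summing the matching environments: 3 + 5 + 1 = 9 matching atoms.

9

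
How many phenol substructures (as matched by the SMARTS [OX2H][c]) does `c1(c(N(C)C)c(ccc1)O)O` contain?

2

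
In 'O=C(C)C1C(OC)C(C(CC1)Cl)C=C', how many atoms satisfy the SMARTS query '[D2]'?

4

The query [D2] means: atom with exactly two heavy-atom neighbours.
Check the 14 heavy atoms by environment: 3× C (D2) → match; 5× C (D3) → no; 3× C (D1) → no; 1× O (D2) → match; 1× O (D1) → no; 1× Cl (D1) → no.
Summing the matching environments: 3 + 1 = 4 matching atoms.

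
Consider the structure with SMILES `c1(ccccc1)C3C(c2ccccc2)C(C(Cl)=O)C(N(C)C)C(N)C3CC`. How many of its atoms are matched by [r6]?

The query [r6] means: r6 matches atoms in a six-membered ring.
Check the 27 heavy atoms by environment: 6× C (in 6-ring) → match; 5× C (acyclic) → no; 1× O (acyclic) → no; 1× Cl (acyclic) → no; 2× N (acyclic) → no; 12× c (aromatic, in 6-ring) → match.
Summing the matching environments: 6 + 12 = 18 matching atoms.

18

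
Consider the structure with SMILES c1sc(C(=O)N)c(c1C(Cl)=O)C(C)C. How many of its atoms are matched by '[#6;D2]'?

1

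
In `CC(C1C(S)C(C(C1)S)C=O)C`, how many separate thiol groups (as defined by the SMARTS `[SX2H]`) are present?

2

[SX2H] is the SMARTS for a thiol: an aliphatic sulfur with two connections, one being H.
The molecule carries 2 separate instances of a thiol (-SH) meeting every constraint; each maps to a distinct set of atoms, giving 2 matches.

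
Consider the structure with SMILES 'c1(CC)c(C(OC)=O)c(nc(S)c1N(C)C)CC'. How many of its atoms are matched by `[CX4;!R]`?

7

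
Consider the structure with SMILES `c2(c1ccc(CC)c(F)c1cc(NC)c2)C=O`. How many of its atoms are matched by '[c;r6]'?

The query [c;r6] means: aromatic carbon that belongs to a six-membered ring.
Check the 17 heavy atoms by environment: 10× c (aromatic, in 6-ring) → match; 1× F (acyclic) → no; 4× C (acyclic) → no; 1× O (acyclic) → no; 1× N (acyclic) → no.
That gives 10 matching atoms.

10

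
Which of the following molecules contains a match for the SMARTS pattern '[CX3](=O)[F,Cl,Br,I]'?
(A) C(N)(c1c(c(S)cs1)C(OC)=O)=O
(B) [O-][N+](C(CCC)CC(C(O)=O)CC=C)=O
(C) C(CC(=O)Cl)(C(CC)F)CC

C

[CX3](=O)[F,Cl,Br,I] describes a carbonyl carbon bonded to a halogen (an acyl halide).
(A) has a methyl-ester group (-C(=O)OCH3) but the carbonyl is bonded to -O-C, not to a halogen.
(B) has a carboxylic acid group (-C(=O)OH) but the carbonyl is bonded to -OH, not to a halogen.
(C) contains an acyl chloride (-C(=O)Cl), which satisfies every atom and bond constraint.
So the answer is (C).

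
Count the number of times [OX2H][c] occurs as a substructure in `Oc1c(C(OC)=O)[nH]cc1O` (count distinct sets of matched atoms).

2

[OX2H][c] is the SMARTS for a phenol: a hydroxyl oxygen attached to an aromatic carbon.
The molecule carries 2 separate instances of a hydroxyl group (-OH) meeting every constraint; each maps to a distinct set of atoms, giving 2 matches.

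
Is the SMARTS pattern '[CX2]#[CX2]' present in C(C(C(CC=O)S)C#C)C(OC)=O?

Yes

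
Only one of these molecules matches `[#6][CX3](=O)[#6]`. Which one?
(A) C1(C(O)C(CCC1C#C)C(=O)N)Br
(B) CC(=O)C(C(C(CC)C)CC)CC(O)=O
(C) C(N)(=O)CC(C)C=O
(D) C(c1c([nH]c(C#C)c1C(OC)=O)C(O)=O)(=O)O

[#6][CX3](=O)[#6] describes a carbonyl carbon (no H) flanked by two carbons (a ketone).
(A) has a primary amide (-C(=O)NH2) but one neighbour of the carbonyl carbon is N, not C.
(B) contains an acetyl/ketone group (-C(=O)CH3), which satisfies every atom and bond constraint.
(C) has a primary amide (-C(=O)NH2) but one neighbour of the carbonyl carbon is N, not C.
(D) has a carboxylic acid group (-C(=O)OH) but one neighbour of the carbonyl carbon is O, not C.
So the answer is (B).

B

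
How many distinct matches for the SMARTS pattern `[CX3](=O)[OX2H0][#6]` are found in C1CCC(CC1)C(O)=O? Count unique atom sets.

[CX3](=O)[OX2H0][#6] is the SMARTS for an ester: a carbonyl carbon bonded to an oxygen that is itself bonded to carbon (no H on that O).
The molecule has a carboxylic acid group (-C(=O)OH), but the singly-bonded O carries H (OX2H1, not H0); nothing else fits, so there are 0 matches.

0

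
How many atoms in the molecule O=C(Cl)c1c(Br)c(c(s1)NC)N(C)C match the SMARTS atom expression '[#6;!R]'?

The query [#6;!R] means: carbon not in any ring.
Check the 14 heavy atoms by environment: 1× s (aromatic, in 5-ring) → no; 4× c (aromatic, in 5-ring) → no; 2× N (acyclic) → no; 4× C (acyclic) → match; 1× O (acyclic) → no; 1× Cl (acyclic) → no; 1× Br (acyclic) → no.
That gives 4 matching atoms.

4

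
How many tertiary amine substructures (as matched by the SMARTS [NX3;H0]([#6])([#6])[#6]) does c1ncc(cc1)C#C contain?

0

[NX3;H0]([#6])([#6])[#6] is the SMARTS for a tertiary amine: a trivalent nitrogen with no H, bonded to three carbons.
No fragment in the molecule satisfies every constraint, giving 0 matches.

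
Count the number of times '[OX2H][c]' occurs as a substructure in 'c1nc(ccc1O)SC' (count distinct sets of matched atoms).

1

[OX2H][c] is the SMARTS for a phenol: a hydroxyl oxygen attached to an aromatic carbon.
Exactly one fragment in the molecule meets all constraints, giving 1 match.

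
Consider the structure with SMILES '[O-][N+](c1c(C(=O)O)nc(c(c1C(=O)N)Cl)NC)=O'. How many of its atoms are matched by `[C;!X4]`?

2

The query [C;!X4] means: aliphatic carbon that does not have four total connections.
Check the 18 heavy atoms by environment: 1× n (aromatic, X2) → no; 5× c (aromatic, X3) → no; 2× C (X3) → match; 3× O (X1) → no; 1× O (X2) → no; 1× Cl (X1) → no; 2× N (X3) → no; 1× N (charge +1, X3) → no; 1× O (charge -1, X1) → no; 1× C (X4) → no.
That gives 2 matching atoms.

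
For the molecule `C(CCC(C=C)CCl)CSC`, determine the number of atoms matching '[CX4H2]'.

5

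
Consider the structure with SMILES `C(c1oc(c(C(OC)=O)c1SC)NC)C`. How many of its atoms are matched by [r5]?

The query [r5] means: r5 matches atoms in a five-membered ring.
Check the 15 heavy atoms by environment: 1× o (aromatic, in 5-ring) → match; 4× c (aromatic, in 5-ring) → match; 1× N (acyclic) → no; 6× C (acyclic) → no; 2× O (acyclic) → no; 1× S (acyclic) → no.
Summing the matching environments: 1 + 4 = 5 matching atoms.

5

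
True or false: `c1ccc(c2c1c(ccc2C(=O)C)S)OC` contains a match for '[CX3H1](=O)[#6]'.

False

The pattern [CX3H1](=O)[#6] describes an sp2 carbon with one H, double-bonded to O and single-bonded to carbon — an aldehyde.
The closest candidate here is an acetyl/ketone group (-C(=O)CH3), but the carbonyl carbon has H0 (two carbon neighbours), not H1. No other fragment satisfies the full query, so there is no match.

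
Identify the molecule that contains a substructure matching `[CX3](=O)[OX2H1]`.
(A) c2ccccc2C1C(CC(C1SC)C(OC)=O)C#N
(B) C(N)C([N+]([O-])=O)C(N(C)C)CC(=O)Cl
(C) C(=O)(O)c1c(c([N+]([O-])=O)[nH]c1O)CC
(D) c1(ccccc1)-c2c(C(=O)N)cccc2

[CX3](=O)[OX2H1] describes an sp2 carbon double-bonded to O and single-bonded to an -OH oxygen (a carboxylic acid).
(A) has a methyl-ester group (-C(=O)OCH3) but the singly-bonded O has no H (OX2H0, not OX2H1).
(B) has an acyl chloride (-C(=O)Cl) but the carbonyl is bonded to Cl, not to an -OH oxygen.
(C) contains a carboxylic acid group (-C(=O)OH), which satisfies every atom and bond constraint.
(D) has a primary amide (-C(=O)NH2) but the carbonyl is bonded to N, not to an -OH oxygen.
So the answer is (C).

C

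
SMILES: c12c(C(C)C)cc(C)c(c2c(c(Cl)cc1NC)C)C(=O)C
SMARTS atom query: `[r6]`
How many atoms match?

Check the 21 heavy atoms by environment: 10× c (aromatic, in 6-ring) → match; 1× Cl (acyclic) → no; 8× C (acyclic) → no; 1× N (acyclic) → no; 1× O (acyclic) → no.
That gives 10 matching atoms.

10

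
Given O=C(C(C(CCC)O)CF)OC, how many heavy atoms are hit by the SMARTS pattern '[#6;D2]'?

The query [#6;D2] means: any carbon bonded to exactly two heavy atoms.
Check the 12 heavy atoms by environment: 3× C (D2) → match; 3× C (D3) → no; 2× C (D1) → no; 2× O (D1) → no; 1× O (D2) → no; 1× F (D1) → no.
That gives 3 matching atoms.

3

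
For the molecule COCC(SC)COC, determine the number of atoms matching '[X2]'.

The query [X2] means: any atom with exactly two total connections (bonds + H).
Check the 9 heavy atoms by environment: 6× C (X4) → no; 1× S (X2) → match; 2× O (X2) → match.
Summing the matching environments: 1 + 2 = 3 matching atoms.

3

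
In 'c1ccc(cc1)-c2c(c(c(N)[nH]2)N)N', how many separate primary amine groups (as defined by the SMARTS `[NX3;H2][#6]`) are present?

3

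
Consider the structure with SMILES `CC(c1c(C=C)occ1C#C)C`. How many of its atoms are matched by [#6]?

The query [#6] means: #6 matches any atom with atomic number 6 (carbon, aromatic or aliphatic).
Check the 12 heavy atoms by environment: 1× o (aromatic) → no; 4× c (aromatic) → match; 7× C → match.
Summing the matching environments: 4 + 7 = 11 matching atoms.

11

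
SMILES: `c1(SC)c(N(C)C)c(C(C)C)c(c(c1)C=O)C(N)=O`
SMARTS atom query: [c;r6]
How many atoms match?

6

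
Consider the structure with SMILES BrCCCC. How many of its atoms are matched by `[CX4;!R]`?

Check the 5 heavy atoms by environment: 4× C (X4, acyclic) → match; 1× Br (X1, acyclic) → no.
That gives 4 matching atoms.

4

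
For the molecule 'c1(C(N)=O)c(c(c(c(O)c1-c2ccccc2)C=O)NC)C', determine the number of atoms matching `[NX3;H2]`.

Check the 21 heavy atoms by environment: 7× c (aromatic, H0, X3) → no; 1× O (H1, X2) → no; 1× C (H1, X3) → no; 2× O (H0, X1) → no; 2× C (H3, X4) → no; 5× c (aromatic, H1, X3) → no; 1× C (H0, X3) → no; 1× N (H2, X3) → match; 1× N (H1, X3) → no.
That gives 1 matching atom.

1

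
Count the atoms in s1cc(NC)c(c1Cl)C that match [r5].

The query [r5] means: r5 matches atoms in a five-membered ring.
Check the 9 heavy atoms by environment: 1× s (aromatic, in 5-ring) → match; 4× c (aromatic, in 5-ring) → match; 1× Cl (acyclic) → no; 2× C (acyclic) → no; 1× N (acyclic) → no.
Summing the matching environments: 1 + 4 = 5 matching atoms.

5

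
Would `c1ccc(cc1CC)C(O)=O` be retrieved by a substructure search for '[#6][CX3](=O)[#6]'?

No

The pattern [#6][CX3](=O)[#6] describes a carbonyl carbon (no H) flanked by two carbons — a ketone.
The closest candidate here is a carboxylic acid group (-C(=O)OH), but one neighbour of the carbonyl carbon is O, not C. No other fragment satisfies the full query, so there is no match.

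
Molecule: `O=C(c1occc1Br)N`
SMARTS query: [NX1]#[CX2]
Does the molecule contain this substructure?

The pattern [NX1]#[CX2] describes a nitrogen triple-bonded to a two-connected carbon — a nitrile.
The closest candidate here is a primary amide (-C(=O)NH2), but the nitrogen is NX3, not NX1. No other fragment satisfies the full query, so there is no match.

No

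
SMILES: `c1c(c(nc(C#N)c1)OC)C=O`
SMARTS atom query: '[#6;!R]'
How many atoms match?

3

The query [#6;!R] means: carbon not in any ring.
Check the 12 heavy atoms by environment: 1× n (aromatic, in 6-ring) → no; 5× c (aromatic, in 6-ring) → no; 3× C (acyclic) → match; 2× O (acyclic) → no; 1× N (acyclic) → no.
That gives 3 matching atoms.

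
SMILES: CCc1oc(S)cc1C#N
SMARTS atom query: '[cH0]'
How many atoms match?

The query [cH0] means: aromatic carbon with no attached hydrogen (substituted or ring-fusion).
Check the 10 heavy atoms by environment: 1× o (aromatic, H0) → no; 3× c (aromatic, H0) → match; 1× c (aromatic, H1) → no; 1× C (H2) → no; 1× C (H3) → no; 1× C (H0) → no; 1× N (H0) → no; 1× S (H1) → no.
That gives 3 matching atoms.

3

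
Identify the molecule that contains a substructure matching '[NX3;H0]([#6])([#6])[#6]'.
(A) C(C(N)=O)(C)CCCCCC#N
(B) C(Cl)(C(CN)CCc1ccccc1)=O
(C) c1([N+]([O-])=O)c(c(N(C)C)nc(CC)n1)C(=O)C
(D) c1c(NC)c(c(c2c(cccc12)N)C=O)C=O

C

[NX3;H0]([#6])([#6])[#6] describes a trivalent nitrogen with no H, bonded to three carbons (a tertiary amine).
(A) has a primary amide (-C(=O)NH2) but the amide nitrogen has H2 and only one carbon neighbour.
(B) has a primary amino group (-NH2) but the nitrogen has H2, not H0 with three carbons.
(C) contains a dimethylamino group (-N(CH3)2), which satisfies every atom and bond constraint.
(D) has a primary amino group (-NH2) but the nitrogen has H2, not H0 with three carbons.
So the answer is (C).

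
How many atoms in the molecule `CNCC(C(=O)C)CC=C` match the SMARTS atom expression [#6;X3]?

3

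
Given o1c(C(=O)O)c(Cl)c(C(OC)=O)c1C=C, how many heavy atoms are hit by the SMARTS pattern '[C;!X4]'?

4

Check the 15 heavy atoms by environment: 1× o (aromatic, X2) → no; 4× c (aromatic, X3) → no; 1× Cl (X1) → no; 4× C (X3) → match; 2× O (X1) → no; 2× O (X2) → no; 1× C (X4) → no.
That gives 4 matching atoms.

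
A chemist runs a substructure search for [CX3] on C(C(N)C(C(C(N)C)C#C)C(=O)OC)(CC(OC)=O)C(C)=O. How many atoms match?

Check the 22 heavy atoms by environment: 10× C (X4) → no; 3× C (X3) → match; 3× O (X1) → no; 2× O (X2) → no; 2× C (X2) → no; 2× N (X3) → no.
That gives 3 matching atoms.

3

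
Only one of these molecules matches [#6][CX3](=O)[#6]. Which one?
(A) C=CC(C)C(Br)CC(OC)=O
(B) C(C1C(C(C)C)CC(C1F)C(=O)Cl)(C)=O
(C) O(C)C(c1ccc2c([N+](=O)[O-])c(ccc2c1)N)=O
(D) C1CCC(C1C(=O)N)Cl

[#6][CX3](=O)[#6] describes a carbonyl carbon (no H) flanked by two carbons (a ketone).
(A) has a methyl-ester group (-C(=O)OCH3) but one neighbour of the carbonyl carbon is O, not C.
(B) contains an acetyl/ketone group (-C(=O)CH3), which satisfies every atom and bond constraint.
(C) has a methyl-ester group (-C(=O)OCH3) but one neighbour of the carbonyl carbon is O, not C.
(D) has a primary amide (-C(=O)NH2) but one neighbour of the carbonyl carbon is N, not C.
So the answer is (B).

B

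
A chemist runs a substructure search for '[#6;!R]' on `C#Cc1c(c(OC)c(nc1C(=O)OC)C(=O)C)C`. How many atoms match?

The query [#6;!R] means: carbon not in any ring.
Check the 18 heavy atoms by environment: 1× n (aromatic, in 6-ring) → no; 5× c (aromatic, in 6-ring) → no; 8× C (acyclic) → match; 4× O (acyclic) → no.
That gives 8 matching atoms.

8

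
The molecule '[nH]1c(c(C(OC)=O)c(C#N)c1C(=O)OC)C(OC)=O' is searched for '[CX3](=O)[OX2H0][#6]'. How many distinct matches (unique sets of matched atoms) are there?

3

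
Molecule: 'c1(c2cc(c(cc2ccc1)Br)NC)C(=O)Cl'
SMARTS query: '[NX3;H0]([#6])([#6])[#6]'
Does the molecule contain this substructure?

No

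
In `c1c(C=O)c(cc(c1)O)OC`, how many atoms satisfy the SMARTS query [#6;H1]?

The query [#6;H1] means: any carbon bearing exactly one hydrogen.
Check the 11 heavy atoms by environment: 3× c (aromatic, H0) → no; 3× c (aromatic, H1) → match; 1× O (H1) → no; 1× C (H1) → match; 2× O (H0) → no; 1× C (H3) → no.
Summing the matching environments: 3 + 1 = 4 matching atoms.

4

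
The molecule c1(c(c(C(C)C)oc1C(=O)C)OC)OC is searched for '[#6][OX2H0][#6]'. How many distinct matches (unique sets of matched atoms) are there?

2

[#6][OX2H0][#6] is the SMARTS for an ether: an aliphatic oxygen bridging two carbons with no H on the oxygen.
The molecule carries 2 separate instances of a methoxy ether (-OCH3) meeting every constraint; each maps to a distinct set of atoms, giving 2 matches.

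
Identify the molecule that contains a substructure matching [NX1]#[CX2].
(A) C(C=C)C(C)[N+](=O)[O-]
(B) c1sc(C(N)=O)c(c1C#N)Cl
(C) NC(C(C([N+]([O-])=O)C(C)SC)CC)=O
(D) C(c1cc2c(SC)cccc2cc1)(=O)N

B

[NX1]#[CX2] describes a nitrogen triple-bonded to a two-connected carbon (a nitrile).
(A) has a nitro group (-[N+](=O)[O-]) but there is no C#N triple bond.
(B) contains a nitrile (-C#N), which satisfies every atom and bond constraint.
(C) has a nitro group (-[N+](=O)[O-]) but there is no C#N triple bond.
(D) has a primary amide (-C(=O)NH2) but the nitrogen is NX3, not NX1.
So the answer is (B).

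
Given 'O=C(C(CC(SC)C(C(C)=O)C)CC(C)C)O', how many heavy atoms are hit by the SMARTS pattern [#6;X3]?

The query [#6;X3] means: any carbon (aromatic or not) with three total connections.
Check the 17 heavy atoms by environment: 11× C (X4) → no; 2× C (X3) → match; 2× O (X1) → no; 1× S (X2) → no; 1× O (X2) → no.
That gives 2 matching atoms.

2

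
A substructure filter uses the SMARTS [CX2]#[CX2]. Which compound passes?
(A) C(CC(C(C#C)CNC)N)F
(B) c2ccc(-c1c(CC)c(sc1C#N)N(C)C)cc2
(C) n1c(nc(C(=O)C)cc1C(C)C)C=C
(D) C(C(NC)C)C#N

A

[CX2]#[CX2] describes a carbon-carbon triple bond (an alkyne).
(A) contains an ethynyl group (-C#CH), which satisfies every atom and bond constraint.
(B) has a nitrile (-C#N) but the triple bond is C#N, not C#C.
(C) has a vinyl group (-CH=CH2) but the C=C is a double bond; both carbons are CX3, not CX2.
(D) has a nitrile (-C#N) but the triple bond is C#N, not C#C.
So the answer is (A).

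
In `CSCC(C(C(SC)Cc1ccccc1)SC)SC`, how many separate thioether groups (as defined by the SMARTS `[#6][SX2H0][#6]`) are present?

4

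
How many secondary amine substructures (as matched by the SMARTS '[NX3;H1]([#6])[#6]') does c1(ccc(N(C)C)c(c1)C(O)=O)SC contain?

0

[NX3;H1]([#6])[#6] is the SMARTS for a secondary amine: a trivalent nitrogen with one H, bonded to two carbons.
The molecule has a dimethylamino group (-N(CH3)2), but the nitrogen has H0, not H1; nothing else fits, so there are 0 matches.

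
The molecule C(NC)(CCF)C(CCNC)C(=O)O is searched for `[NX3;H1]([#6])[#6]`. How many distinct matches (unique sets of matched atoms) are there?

2

[NX3;H1]([#6])[#6] is the SMARTS for a secondary amine: a trivalent nitrogen with one H, bonded to two carbons.
The molecule carries 2 separate instances of an N-methylamino group (-NHCH3) meeting every constraint; each maps to a distinct set of atoms, giving 2 matches.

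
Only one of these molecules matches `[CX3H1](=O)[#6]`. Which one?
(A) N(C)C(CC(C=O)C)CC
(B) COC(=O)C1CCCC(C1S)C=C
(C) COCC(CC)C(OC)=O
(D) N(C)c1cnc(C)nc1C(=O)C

[CX3H1](=O)[#6] describes an sp2 carbon with one H, double-bonded to O and single-bonded to carbon (an aldehyde).
(A) contains an aldehyde (-CHO), which satisfies every atom and bond constraint.
(B) has a methyl-ester group (-C(=O)OCH3) but the carbonyl carbon has H0, not H1.
(C) has a methyl-ester group (-C(=O)OCH3) but the carbonyl carbon has H0, not H1.
(D) has an acetyl/ketone group (-C(=O)CH3) but the carbonyl carbon has H0 (two carbon neighbours), not H1.
So the answer is (A).

A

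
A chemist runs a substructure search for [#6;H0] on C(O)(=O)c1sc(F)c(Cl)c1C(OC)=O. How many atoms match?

6

The query [#6;H0] means: any carbon with no attached hydrogen.
Check the 14 heavy atoms by environment: 1× s (aromatic, H0) → no; 4× c (aromatic, H0) → match; 2× C (H0) → match; 3× O (H0) → no; 1× O (H1) → no; 1× Cl (H0) → no; 1× C (H3) → no; 1× F (H0) → no.
Summing the matching environments: 4 + 2 = 6 matching atoms.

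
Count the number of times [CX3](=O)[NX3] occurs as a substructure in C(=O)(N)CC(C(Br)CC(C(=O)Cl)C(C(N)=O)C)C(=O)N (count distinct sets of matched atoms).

[CX3](=O)[NX3] is the SMARTS for an amide: a carbonyl carbon bonded to a trivalent nitrogen.
The molecule carries 3 separate instances of a primary amide (-C(=O)NH2) meeting every constraint; each maps to a distinct set of atoms, giving 3 matches.

3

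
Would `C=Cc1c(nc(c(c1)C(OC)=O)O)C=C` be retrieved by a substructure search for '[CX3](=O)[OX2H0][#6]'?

Yes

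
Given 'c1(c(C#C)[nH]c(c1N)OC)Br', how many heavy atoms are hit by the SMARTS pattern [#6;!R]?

3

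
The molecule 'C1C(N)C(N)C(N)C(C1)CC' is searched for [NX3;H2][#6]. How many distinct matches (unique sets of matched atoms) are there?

[NX3;H2][#6] is the SMARTS for a primary amine: a trivalent nitrogen with two H attached to carbon.
The molecule carries 3 separate instances of a primary amino group (-NH2) meeting every constraint; each maps to a distinct set of atoms, giving 3 matches.

3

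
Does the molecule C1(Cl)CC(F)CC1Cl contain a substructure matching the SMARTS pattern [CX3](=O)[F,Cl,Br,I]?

No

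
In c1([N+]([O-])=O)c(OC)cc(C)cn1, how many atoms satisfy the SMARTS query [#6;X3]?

Check the 12 heavy atoms by environment: 1× n (aromatic, X2) → no; 5× c (aromatic, X3) → match; 1× N (charge +1, X3) → no; 1× O (charge -1, X1) → no; 1× O (X1) → no; 2× C (X4) → no; 1× O (X2) → no.
That gives 5 matching atoms.

5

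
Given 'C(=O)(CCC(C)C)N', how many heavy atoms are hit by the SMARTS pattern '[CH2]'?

Check the 8 heavy atoms by environment: 2× C (H2) → match; 1× C (H1) → no; 2× C (H3) → no; 1× C (H0) → no; 1× O (H0) → no; 1× N (H2) → no.
That gives 2 matching atoms.

2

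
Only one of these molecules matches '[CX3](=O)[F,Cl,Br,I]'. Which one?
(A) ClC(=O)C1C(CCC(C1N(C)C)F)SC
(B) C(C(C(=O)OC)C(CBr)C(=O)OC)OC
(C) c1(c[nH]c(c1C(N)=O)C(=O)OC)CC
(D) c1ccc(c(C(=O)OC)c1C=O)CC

A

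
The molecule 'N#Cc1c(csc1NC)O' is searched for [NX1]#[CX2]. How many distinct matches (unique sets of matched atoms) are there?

1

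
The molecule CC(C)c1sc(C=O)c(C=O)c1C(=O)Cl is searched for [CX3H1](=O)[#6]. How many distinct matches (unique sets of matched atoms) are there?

2

[CX3H1](=O)[#6] is the SMARTS for an aldehyde: an sp2 carbon with one H, double-bonded to O and single-bonded to carbon.
The molecule carries 2 separate instances of an aldehyde (-CHO) meeting every constraint; each maps to a distinct set of atoms, giving 2 matches.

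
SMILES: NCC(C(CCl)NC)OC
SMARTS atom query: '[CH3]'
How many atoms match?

2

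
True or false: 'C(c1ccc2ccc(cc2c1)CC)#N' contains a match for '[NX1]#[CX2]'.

True

The pattern [NX1]#[CX2] describes a nitrogen triple-bonded to a two-connected carbon — a nitrile.
The molecule carries a nitrile (-C#N), whose atoms satisfy every constraint of the query, so the pattern matches.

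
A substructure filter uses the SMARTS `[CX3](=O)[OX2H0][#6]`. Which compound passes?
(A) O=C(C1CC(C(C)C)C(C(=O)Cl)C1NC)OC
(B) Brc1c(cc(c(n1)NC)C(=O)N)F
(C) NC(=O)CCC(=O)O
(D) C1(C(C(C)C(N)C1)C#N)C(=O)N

A

[CX3](=O)[OX2H0][#6] describes a carbonyl carbon bonded to an oxygen that is itself bonded to carbon (no H on that O) (an ester).
(A) contains a methyl-ester group (-C(=O)OCH3), which satisfies every atom and bond constraint.
(B) has a primary amide (-C(=O)NH2) but the carbonyl is bonded to N, not to an O-C linkage.
(C) has a primary amide (-C(=O)NH2) but the carbonyl is bonded to N, not to an O-C linkage.
(D) has a primary amide (-C(=O)NH2) but the carbonyl is bonded to N, not to an O-C linkage.
So the answer is (A).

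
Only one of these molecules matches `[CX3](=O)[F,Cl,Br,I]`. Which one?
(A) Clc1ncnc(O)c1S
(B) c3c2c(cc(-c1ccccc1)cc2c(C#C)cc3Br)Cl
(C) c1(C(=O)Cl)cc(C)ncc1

C

[CX3](=O)[F,Cl,Br,I] describes a carbonyl carbon bonded to a halogen (an acyl halide).
(A) has a chloro substituent but the Cl is not on a carbonyl carbon.
(B) has a chloro substituent but the Cl is not on a carbonyl carbon.
(C) contains an acyl chloride (-C(=O)Cl), which satisfies every atom and bond constraint.
So the answer is (C).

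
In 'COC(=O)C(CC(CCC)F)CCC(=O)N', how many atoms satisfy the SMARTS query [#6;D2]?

The query [#6;D2] means: any carbon bonded to exactly two heavy atoms.
Check the 16 heavy atoms by environment: 5× C (D2) → match; 4× C (D3) → no; 1× F (D1) → no; 2× O (D1) → no; 1× N (D1) → no; 2× C (D1) → no; 1× O (D2) → no.
That gives 5 matching atoms.

5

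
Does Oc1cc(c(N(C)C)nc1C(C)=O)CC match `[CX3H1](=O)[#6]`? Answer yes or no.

The pattern [CX3H1](=O)[#6] describes an sp2 carbon with one H, double-bonded to O and single-bonded to carbon — an aldehyde.
The closest candidate here is an acetyl/ketone group (-C(=O)CH3), but the carbonyl carbon has H0 (two carbon neighbours), not H1. No other fragment satisfies the full query, so there is no match.

No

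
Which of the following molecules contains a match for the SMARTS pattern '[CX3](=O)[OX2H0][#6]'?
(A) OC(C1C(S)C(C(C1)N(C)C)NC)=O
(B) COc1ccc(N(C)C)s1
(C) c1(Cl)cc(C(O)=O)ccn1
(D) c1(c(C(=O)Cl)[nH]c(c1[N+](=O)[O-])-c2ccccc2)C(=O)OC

D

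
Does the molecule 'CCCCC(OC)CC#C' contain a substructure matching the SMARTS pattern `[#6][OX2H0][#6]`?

The pattern [#6][OX2H0][#6] describes an aliphatic oxygen bridging two carbons with no H on the oxygen — an ether.
The molecule carries a methoxy ether (-OCH3), whose atoms satisfy every constraint of the query, so the pattern matches.

Yes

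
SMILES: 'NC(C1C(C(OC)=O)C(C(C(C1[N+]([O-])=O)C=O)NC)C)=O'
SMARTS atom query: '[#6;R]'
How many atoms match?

6

The query [#6;R] means: carbon that is part of a ring.
Check the 21 heavy atoms by environment: 6× C (in 6-ring) → match; 1× N (charge +1, acyclic) → no; 1× O (charge -1, acyclic) → no; 5× O (acyclic) → no; 6× C (acyclic) → no; 2× N (acyclic) → no.
That gives 6 matching atoms.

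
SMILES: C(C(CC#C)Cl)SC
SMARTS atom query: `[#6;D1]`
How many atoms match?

The query [#6;D1] means: carbon bonded to exactly one heavy atom.
Check the 8 heavy atoms by environment: 3× C (D2) → no; 1× C (D3) → no; 1× S (D2) → no; 2× C (D1) → match; 1× Cl (D1) → no.
That gives 2 matching atoms.

2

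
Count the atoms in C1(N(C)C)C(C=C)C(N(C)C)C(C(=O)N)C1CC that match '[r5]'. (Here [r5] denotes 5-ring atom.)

5

The query [r5] means: r5 matches atoms in a five-membered ring.
Check the 18 heavy atoms by environment: 5× C (in 5-ring) → match; 9× C (acyclic) → no; 1× O (acyclic) → no; 3× N (acyclic) → no.
That gives 5 matching atoms.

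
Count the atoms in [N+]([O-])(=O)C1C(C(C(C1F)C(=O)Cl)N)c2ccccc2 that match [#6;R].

11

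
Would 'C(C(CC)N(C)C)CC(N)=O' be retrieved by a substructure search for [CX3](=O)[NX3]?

The pattern [CX3](=O)[NX3] describes a carbonyl carbon bonded to a trivalent nitrogen — an amide.
The molecule carries a primary amide (-C(=O)NH2), whose atoms satisfy every constraint of the query, so the pattern matches.

Yes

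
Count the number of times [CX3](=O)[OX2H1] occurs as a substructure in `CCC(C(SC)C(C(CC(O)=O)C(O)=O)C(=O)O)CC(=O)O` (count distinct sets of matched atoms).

4

[CX3](=O)[OX2H1] is the SMARTS for a carboxylic acid: an sp2 carbon double-bonded to O and single-bonded to an -OH oxygen.
The molecule carries 4 separate instances of a carboxylic acid group (-C(=O)OH) meeting every constraint; each maps to a distinct set of atoms, giving 4 matches.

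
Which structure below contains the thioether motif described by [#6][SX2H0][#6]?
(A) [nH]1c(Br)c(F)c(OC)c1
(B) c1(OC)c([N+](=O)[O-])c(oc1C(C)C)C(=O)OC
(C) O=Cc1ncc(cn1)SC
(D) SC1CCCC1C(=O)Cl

[#6][SX2H0][#6] describes an aliphatic sulfur bridging two carbons with no H on the sulfur (a thioether).
(A) has a methoxy ether (-OCH3) but the bridging atom is O, not S.
(B) has a methoxy ether (-OCH3) but the bridging atom is O, not S.
(C) contains a methylthio ether (-SCH3), which satisfies every atom and bond constraint.
(D) has a thiol (-SH) but the sulfur has H1, not H0 bridging two carbons.
So the answer is (C).

C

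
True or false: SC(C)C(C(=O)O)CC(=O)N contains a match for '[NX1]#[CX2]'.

False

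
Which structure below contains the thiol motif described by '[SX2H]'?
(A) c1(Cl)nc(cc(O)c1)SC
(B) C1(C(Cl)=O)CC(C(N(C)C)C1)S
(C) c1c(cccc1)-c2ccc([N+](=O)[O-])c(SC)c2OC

B

[SX2H] describes an aliphatic sulfur with two connections, one being H (a thiol).
(A) has a hydroxyl group (-OH) but it is an -OH, not an -SH.
(B) contains a thiol (-SH), which satisfies every atom and bond constraint.
(C) has a methylthio ether (-SCH3) but the sulfur has H0 (bonded to two carbons), not H1.
So the answer is (B).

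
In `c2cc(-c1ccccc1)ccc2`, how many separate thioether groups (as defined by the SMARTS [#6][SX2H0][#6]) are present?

[#6][SX2H0][#6] is the SMARTS for a thioether: an aliphatic sulfur bridging two carbons with no H on the sulfur.
No fragment in the molecule satisfies every constraint, giving 0 matches.

0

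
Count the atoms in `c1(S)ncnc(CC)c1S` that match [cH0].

The query [cH0] means: aromatic carbon with no attached hydrogen (substituted or ring-fusion).
Check the 10 heavy atoms by environment: 2× n (aromatic, H0) → no; 1× c (aromatic, H1) → no; 3× c (aromatic, H0) → match; 1× C (H2) → no; 1× C (H3) → no; 2× S (H1) → no.
That gives 3 matching atoms.

3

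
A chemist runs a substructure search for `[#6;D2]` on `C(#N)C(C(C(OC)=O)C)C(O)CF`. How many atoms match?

2

The query [#6;D2] means: any carbon bonded to exactly two heavy atoms.
Check the 13 heavy atoms by environment: 2× C (D2) → match; 4× C (D3) → no; 2× C (D1) → no; 2× O (D1) → no; 1× N (D1) → no; 1× O (D2) → no; 1× F (D1) → no.
That gives 2 matching atoms.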